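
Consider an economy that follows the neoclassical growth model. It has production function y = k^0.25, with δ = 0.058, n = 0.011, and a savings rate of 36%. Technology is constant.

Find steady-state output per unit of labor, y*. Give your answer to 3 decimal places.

y* = 1.734

At the steady state, Δk = 0, so s·k^α = (n + δ)·k.
Dividing both sides by k: k^(1−α) = s / (n + δ).
k^0.75 = 0.36 / (0.011 + 0.058) = 0.36 / 0.069 = 5.2174
k* = 5.2174^(1/0.75) ≈ 9.0491
y* = (k*)^α = 9.0491^0.25 ≈ 1.7344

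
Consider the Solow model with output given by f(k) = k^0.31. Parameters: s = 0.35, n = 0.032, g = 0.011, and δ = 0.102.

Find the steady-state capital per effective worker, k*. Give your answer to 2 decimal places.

Steady state requires s·f(k) = (n + g + δ)·k, i.e. s·k^α = (n + g + δ)·k.
Rearranging, k^(1−α) = s / (n + g + δ).
k^0.69 = 0.35 / (0.032 + 0.011 + 0.102) = 0.35 / 0.145 = 2.4138
k* = 2.4138^(1/0.69) ≈ 3.5862

k* ≈ 3.59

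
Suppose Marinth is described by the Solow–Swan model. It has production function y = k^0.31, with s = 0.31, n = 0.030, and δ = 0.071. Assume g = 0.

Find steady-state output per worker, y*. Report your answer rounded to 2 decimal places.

y* = 1.66

Steady state requires s·f(k) = (n + δ)·k, i.e. s·k^α = (n + δ)·k.
Dividing both sides by k: k^(1−α) = s / (n + δ).
k^0.69 = 0.31 / (0.030 + 0.071) = 0.31 / 0.101 = 3.0693
k* = 3.0693^(1/0.69) ≈ 5.0799
y* = (k*)^α = 5.0799^0.31 ≈ 1.6551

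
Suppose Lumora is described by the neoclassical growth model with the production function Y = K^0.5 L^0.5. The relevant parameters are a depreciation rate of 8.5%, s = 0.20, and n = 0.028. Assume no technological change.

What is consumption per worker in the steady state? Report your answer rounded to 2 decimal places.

At the steady state, Δk = 0, so s·k^α = (n + δ)·k.
Rearranging, k^(1−α) = s / (n + δ).
k^0.5 = 0.20 / (0.028 + 0.085) = 0.20 / 0.113 = 1.7699
k* = 1.7699^(1/0.5) ≈ 3.1325
y* = (k*)^α = 3.1325^0.5 ≈ 1.7699
c* = (1 − s)·y* = (1 − 0.20) × 1.7699 ≈ 1.4159

c* ≈ 1.42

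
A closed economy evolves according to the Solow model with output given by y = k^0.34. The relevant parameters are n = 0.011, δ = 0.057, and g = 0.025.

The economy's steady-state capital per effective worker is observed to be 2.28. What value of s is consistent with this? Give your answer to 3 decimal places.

In steady state, investment equals break-even investment: s·k^α = (n + g + δ)·k.
So s / (n + g + δ) = (k*)^(1−α) = 2.28^0.66 = 1.7228.
Therefore s = 1.7228 × (n + g + δ) = 1.7228 × 0.093 = 0.1602.

s ≈ 0.160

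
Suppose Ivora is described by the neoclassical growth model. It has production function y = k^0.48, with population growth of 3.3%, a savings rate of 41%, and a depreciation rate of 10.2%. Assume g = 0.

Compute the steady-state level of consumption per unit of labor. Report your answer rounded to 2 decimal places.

c* ≈ 1.65

In steady state, investment equals break-even investment: s·k^α = (n + δ)·k.
Dividing both sides by k: k^(1−α) = s / (n + δ).
k^0.52 = 0.41 / (0.033 + 0.102) = 0.41 / 0.135 = 3.0370
k* = 3.0370^(1/0.52) ≈ 8.4680
y* = (k*)^α = 8.4680^0.48 ≈ 2.7883
c* = (1 − s)·y* = (1 − 0.41) × 2.7883 ≈ 1.6451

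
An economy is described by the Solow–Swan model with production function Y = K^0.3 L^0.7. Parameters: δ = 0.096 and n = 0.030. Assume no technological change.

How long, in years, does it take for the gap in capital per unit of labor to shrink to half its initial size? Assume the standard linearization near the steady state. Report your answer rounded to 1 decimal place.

t_½ ≈ 7.9 years

Near the steady state the convergence rate is λ = (1 − α)(n + δ).
λ = (1 − 0.3) × 0.126 = 0.7 × 0.126 = 0.0882
Half-life = ln 2 / λ = 0.6931 / 0.0882 ≈ 7.86 years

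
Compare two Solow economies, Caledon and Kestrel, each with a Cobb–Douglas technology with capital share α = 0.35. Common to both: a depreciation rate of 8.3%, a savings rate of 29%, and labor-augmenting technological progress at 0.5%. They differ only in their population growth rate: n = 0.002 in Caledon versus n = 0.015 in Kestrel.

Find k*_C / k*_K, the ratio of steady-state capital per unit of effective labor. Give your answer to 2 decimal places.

ratio ≈ 1.23

Steady-state k* = [s/(n + g + δ)]^(1/(1−α)), so the ratio is [ (s_C/(n + g + δ)_C) / (s_K/(n + g + δ)_K) ]^1.5385.
s_C/(n + g + δ)_C = 0.29/0.090 = 3.2222; s_K/(n + g + δ)_K = 0.29/0.103 = 2.8155.
Ratio = (3.2222/2.8155)^1.5385 = 1.1445^1.5385 ≈ 1.2308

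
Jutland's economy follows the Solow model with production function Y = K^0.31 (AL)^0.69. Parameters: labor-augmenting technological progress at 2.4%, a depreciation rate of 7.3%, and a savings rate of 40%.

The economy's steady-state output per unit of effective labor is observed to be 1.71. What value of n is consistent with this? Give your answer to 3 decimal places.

n ≈ 0.024

Steady state requires s·f(k) = (n + g + δ)·k, i.e. s·k^α = (n + g + δ)·k.
Since y* = [s/(n + g + δ)]^(α/(1−α)), we have s/(n + g + δ) = (y*)^((1−α)/α) = 1.71^2.2258 = 3.3007.
Therefore n + g + δ = s / 3.3007 = 0.40 / 3.3007 = 0.1212, so n = 0.1212 − 0.097 = 0.0242.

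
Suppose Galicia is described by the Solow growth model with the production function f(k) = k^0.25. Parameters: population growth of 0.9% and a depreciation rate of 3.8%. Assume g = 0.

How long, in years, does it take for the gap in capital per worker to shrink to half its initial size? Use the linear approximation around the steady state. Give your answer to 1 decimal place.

Near the steady state the convergence rate is λ = (1 − α)(n + δ).
λ = (1 − 0.25) × 0.047 = 0.75 × 0.047 = 0.03525
Half-life = ln 2 / λ = 0.6931 / 0.03525 ≈ 19.66 years

t_½ ≈ 19.7 years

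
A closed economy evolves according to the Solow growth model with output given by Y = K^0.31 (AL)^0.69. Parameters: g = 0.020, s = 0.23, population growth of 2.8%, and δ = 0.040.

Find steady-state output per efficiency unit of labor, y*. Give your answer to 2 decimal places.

y* ≈ 1.54

At the steady state, Δk = 0, so s·k^α = (n + g + δ)·k.
Rearranging, k^(1−α) = s / (n + g + δ).
k^0.69 = 0.23 / (0.028 + 0.020 + 0.040) = 0.23 / 0.088 = 2.6136
k* = 2.6136^(1/0.69) ≈ 4.0243
y* = (k*)^α = 4.0243^0.31 ≈ 1.5398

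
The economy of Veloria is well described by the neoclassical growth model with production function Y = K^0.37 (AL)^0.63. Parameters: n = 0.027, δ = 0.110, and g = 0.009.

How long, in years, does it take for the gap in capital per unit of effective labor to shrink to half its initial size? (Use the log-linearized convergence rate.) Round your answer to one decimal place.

Near the steady state the convergence rate is λ = (1 − α)(n + g + δ).
λ = (1 − 0.37) × 0.146 = 0.63 × 0.146 = 0.09198
Half-life = ln 2 / λ = 0.6931 / 0.09198 ≈ 7.54 years

half-life ≈ 7.5 years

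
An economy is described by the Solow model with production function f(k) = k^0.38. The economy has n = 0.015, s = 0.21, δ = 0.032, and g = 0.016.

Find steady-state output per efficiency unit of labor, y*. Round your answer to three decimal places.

y* = 2.092

In steady state, investment equals break-even investment: s·k^α = (n + g + δ)·k.
Rearranging, k^(1−α) = s / (n + g + δ).
k^0.62 = 0.21 / (0.015 + 0.016 + 0.032) = 0.21 / 0.063 = 3.3333
k* = 3.3333^(1/0.62) ≈ 6.9718
y* = (k*)^α = 6.9718^0.38 ≈ 2.0916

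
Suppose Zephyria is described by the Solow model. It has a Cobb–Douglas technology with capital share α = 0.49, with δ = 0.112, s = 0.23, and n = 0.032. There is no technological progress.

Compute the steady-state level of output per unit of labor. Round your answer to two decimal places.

At the steady state, Δk = 0, so s·k^α = (n + δ)·k.
Dividing both sides by k: k^(1−α) = s / (n + δ).
k^0.51 = 0.23 / (0.032 + 0.112) = 0.23 / 0.144 = 1.5972
k* = 1.5972^(1/0.51) ≈ 2.5046
y* = (k*)^α = 2.5046^0.49 ≈ 1.5681

y* = 1.57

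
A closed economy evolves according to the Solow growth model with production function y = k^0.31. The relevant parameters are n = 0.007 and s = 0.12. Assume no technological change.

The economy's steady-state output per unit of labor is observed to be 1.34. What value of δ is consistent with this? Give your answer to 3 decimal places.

δ ≈ 0.056

At the steady state, Δk = 0, so s·k^α = (n + δ)·k.
Since y* = [s/(n + δ)]^(α/(1−α)), we have s/(n + δ) = (y*)^((1−α)/α) = 1.34^2.2258 = 1.9183.
Therefore n + δ = s / 1.9183 = 0.12 / 1.9183 = 0.0626, so δ = 0.0626 − 0.007 = 0.0556.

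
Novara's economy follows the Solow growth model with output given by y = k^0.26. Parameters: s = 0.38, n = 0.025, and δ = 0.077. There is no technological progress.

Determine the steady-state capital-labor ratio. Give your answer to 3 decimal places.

k* = 5.914

In steady state, investment equals break-even investment: s·k^α = (n + δ)·k.
Dividing both sides by k: k^(1−α) = s / (n + δ).
k^0.74 = 0.38 / (0.025 + 0.077) = 0.38 / 0.102 = 3.7255
k* = 3.7255^(1/0.74) ≈ 5.9139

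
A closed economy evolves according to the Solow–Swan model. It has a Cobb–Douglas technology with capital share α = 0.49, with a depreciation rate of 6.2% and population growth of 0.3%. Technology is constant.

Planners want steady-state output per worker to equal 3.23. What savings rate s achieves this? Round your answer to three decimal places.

s ≈ 0.220

In steady state, investment equals break-even investment: s·k^α = (n + δ)·k.
Since y* = [s/(n + δ)]^(α/(1−α)), we have s/(n + δ) = (y*)^((1−α)/α) = 3.23^1.0408 = 3.3883.
Therefore s = 3.3883 × (n + δ) = 3.3883 × 0.065 = 0.2202.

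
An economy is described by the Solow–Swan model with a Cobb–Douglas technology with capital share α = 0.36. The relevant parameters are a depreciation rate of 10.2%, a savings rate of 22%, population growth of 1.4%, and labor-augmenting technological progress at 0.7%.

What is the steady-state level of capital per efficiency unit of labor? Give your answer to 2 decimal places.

Steady state requires s·f(k) = (n + g + δ)·k, i.e. s·k^α = (n + g + δ)·k.
Dividing both sides by k: k^(1−α) = s / (n + g + δ).
k^0.64 = 0.22 / (0.014 + 0.007 + 0.102) = 0.22 / 0.123 = 1.7886
k* = 1.7886^(1/0.64) ≈ 2.4806

k* ≈ 2.48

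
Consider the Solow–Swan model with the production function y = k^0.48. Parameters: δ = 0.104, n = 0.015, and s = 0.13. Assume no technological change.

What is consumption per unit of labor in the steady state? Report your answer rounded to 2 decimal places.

c* = 0.94

Steady state requires s·f(k) = (n + δ)·k, i.e. s·k^α = (n + δ)·k.
Dividing both sides by k: k^(1−α) = s / (n + δ).
k^0.52 = 0.13 / (0.015 + 0.104) = 0.13 / 0.119 = 1.0924
k* = 1.0924^(1/0.52) ≈ 1.1853
y* = (k*)^α = 1.1853^0.48 ≈ 1.0850
c* = (1 − s)·y* = (1 − 0.13) × 1.0850 ≈ 0.9440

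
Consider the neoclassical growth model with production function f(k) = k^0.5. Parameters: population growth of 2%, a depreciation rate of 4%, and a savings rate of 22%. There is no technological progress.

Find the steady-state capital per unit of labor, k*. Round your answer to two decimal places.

k* ≈ 13.44

Steady state requires s·f(k) = (n + δ)·k, i.e. s·k^α = (n + δ)·k.
Dividing both sides by k: k^(1−α) = s / (n + δ).
k^0.5 = 0.22 / (0.020 + 0.040) = 0.22 / 0.060 = 3.6667
k* = 3.6667^(1/0.5) ≈ 13.4447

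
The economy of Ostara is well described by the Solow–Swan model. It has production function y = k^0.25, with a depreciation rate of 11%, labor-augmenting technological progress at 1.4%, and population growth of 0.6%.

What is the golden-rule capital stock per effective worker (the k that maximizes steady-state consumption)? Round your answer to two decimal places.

k_gold ≈ 2.39

The golden rule sets f'(k) = n + g + δ, i.e. α·k^(α−1) = n + g + δ.
So k^(1−α) = α / (n + g + δ) = 0.25 / 0.130 = 1.9231.
k_gold = 1.9231^(1/0.75) ≈ 2.3915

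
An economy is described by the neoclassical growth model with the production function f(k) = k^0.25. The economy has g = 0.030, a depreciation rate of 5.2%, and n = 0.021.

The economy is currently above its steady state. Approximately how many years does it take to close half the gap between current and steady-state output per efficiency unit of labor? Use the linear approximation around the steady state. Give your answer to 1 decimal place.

about 9.0 years

Near the steady state the convergence rate is λ = (1 − α)(n + g + δ).
λ = (1 − 0.25) × 0.103 = 0.75 × 0.103 = 0.07725
Half-life = ln 2 / λ = 0.6931 / 0.07725 ≈ 8.97 years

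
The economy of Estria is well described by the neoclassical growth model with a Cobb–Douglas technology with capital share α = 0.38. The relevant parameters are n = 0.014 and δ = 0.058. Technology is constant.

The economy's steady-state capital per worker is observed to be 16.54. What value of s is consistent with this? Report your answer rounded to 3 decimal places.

In steady state, investment equals break-even investment: s·k^α = (n + δ)·k.
So s / (n + δ) = (k*)^(1−α) = 16.54^0.62 = 5.6950.
Therefore s = 5.6950 × (n + δ) = 5.6950 × 0.072 = 0.4100.

s ≈ 0.410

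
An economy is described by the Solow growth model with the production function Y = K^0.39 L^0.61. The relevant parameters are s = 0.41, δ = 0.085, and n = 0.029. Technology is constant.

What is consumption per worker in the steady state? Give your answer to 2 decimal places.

c* = 1.34

Steady state requires s·f(k) = (n + δ)·k, i.e. s·k^α = (n + δ)·k.
Rearranging, k^(1−α) = s / (n + δ).
k^0.61 = 0.41 / (0.029 + 0.085) = 0.41 / 0.114 = 3.5965
k* = 3.5965^(1/0.61) ≈ 8.1523
y* = (k*)^α = 8.1523^0.39 ≈ 2.2667
c* = (1 − s)·y* = (1 − 0.41) × 2.2667 ≈ 1.3374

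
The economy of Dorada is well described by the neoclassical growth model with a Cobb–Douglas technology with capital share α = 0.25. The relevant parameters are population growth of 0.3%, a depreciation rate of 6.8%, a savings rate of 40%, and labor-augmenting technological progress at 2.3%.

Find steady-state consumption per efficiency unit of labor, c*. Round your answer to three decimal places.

Steady state requires s·f(k) = (n + g + δ)·k, i.e. s·k^α = (n + g + δ)·k.
Dividing both sides by k: k^(1−α) = s / (n + g + δ).
k^0.75 = 0.40 / (0.003 + 0.023 + 0.068) = 0.40 / 0.094 = 4.2553
k* = 4.2553^(1/0.75) ≈ 6.8956
y* = (k*)^α = 6.8956^0.25 ≈ 1.6205
c* = (1 − s)·y* = (1 − 0.40) × 1.6205 ≈ 0.9723

c* ≈ 0.972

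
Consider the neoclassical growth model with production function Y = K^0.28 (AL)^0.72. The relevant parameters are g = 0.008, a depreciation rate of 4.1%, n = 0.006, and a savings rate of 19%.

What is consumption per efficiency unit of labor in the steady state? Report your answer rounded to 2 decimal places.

c* = 1.31

In steady state, investment equals break-even investment: s·k^α = (n + g + δ)·k.
Dividing both sides by k: k^(1−α) = s / (n + g + δ).
k^0.72 = 0.19 / (0.006 + 0.008 + 0.041) = 0.19 / 0.055 = 3.4545
k* = 3.4545^(1/0.72) ≈ 5.5944
y* = (k*)^α = 5.5944^0.28 ≈ 1.6195
c* = (1 − s)·y* = (1 − 0.19) × 1.6195 ≈ 1.3118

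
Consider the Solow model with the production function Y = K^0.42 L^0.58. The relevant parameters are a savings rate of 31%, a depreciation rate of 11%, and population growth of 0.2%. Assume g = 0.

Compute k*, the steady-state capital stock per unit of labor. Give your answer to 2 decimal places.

k* = 5.79

At the steady state, Δk = 0, so s·k^α = (n + δ)·k.
Dividing both sides by k: k^(1−α) = s / (n + δ).
k^0.58 = 0.31 / (0.002 + 0.110) = 0.31 / 0.112 = 2.7679
k* = 2.7679^(1/0.58) ≈ 5.7853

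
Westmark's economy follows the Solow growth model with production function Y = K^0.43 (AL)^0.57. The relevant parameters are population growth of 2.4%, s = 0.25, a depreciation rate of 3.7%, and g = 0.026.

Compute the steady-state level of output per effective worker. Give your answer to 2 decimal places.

In steady state, investment equals break-even investment: s·k^α = (n + g + δ)·k.
Rearranging, k^(1−α) = s / (n + g + δ).
k^0.57 = 0.25 / (0.024 + 0.026 + 0.037) = 0.25 / 0.087 = 2.8736
k* = 2.8736^(1/0.57) ≈ 6.3717
y* = (k*)^α = 6.3717^0.43 ≈ 2.2173

y* = 2.22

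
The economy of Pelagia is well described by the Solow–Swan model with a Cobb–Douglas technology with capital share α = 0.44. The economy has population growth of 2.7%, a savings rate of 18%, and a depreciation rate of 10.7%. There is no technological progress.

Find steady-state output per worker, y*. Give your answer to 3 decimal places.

y* = 1.261

In steady state, investment equals break-even investment: s·k^α = (n + δ)·k.
Rearranging, k^(1−α) = s / (n + δ).
k^0.56 = 0.18 / (0.027 + 0.107) = 0.18 / 0.134 = 1.3433
k* = 1.3433^(1/0.56) ≈ 1.6939
y* = (k*)^α = 1.6939^0.44 ≈ 1.2610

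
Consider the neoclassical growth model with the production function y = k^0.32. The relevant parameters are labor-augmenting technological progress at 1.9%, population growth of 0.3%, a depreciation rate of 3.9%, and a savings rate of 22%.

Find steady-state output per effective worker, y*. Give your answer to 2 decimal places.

At the steady state, Δk = 0, so s·k^α = (n + g + δ)·k.
Dividing both sides by k: k^(1−α) = s / (n + g + δ).
k^0.68 = 0.22 / (0.003 + 0.019 + 0.039) = 0.22 / 0.061 = 3.6066
k* = 3.6066^(1/0.68) ≈ 6.5957
y* = (k*)^α = 6.5957^0.32 ≈ 1.8288

y* ≈ 1.83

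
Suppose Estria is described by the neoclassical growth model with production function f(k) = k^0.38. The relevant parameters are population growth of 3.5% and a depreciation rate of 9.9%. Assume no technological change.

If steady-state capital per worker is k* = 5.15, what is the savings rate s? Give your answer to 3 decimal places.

s ≈ 0.370

Steady state requires s·f(k) = (n + δ)·k, i.e. s·k^α = (n + δ)·k.
So s / (n + δ) = (k*)^(1−α) = 5.15^0.62 = 2.7626.
Therefore s = 2.7626 × (n + δ) = 2.7626 × 0.134 = 0.3702.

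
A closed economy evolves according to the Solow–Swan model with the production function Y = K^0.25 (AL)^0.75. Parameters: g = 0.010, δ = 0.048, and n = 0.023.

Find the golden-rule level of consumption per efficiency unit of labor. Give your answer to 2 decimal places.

c_gold ≈ 1.09

At the golden rule, f'(k) = n + g + δ, so α·k^(α−1) = n + g + δ and k_gold = (α/(n + g + δ))^(1/(1−α)).
k_gold = (0.25/0.081)^(1/0.75) = 3.0864^1.3333 ≈ 4.4935
c_gold = f(k_gold) − (n + g + δ)·k_gold = 1.4559 − 0.081×4.4935 ≈ 1.0919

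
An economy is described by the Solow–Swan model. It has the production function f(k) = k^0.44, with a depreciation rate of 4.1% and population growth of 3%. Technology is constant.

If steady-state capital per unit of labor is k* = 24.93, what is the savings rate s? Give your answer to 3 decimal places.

At the steady state, Δk = 0, so s·k^α = (n + δ)·k.
So s / (n + δ) = (k*)^(1−α) = 24.93^0.56 = 6.0557.
Therefore s = 6.0557 × (n + δ) = 6.0557 × 0.071 = 0.4300.

s ≈ 0.430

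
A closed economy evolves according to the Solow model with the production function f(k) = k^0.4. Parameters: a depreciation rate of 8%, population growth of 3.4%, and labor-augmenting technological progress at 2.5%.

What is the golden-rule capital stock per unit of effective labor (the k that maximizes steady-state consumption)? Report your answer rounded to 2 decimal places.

k_gold ≈ 5.82

The golden rule sets f'(k) = n + g + δ, i.e. α·k^(α−1) = n + g + δ.
So k^(1−α) = α / (n + g + δ) = 0.4 / 0.139 = 2.8777.
k_gold = 2.8777^(1/0.6) ≈ 5.8220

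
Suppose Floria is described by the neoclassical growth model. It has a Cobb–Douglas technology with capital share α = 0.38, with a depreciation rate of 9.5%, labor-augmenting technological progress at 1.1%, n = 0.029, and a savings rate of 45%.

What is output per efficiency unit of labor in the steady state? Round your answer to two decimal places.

y* = 2.09

Steady state requires s·f(k) = (n + g + δ)·k, i.e. s·k^α = (n + g + δ)·k.
Rearranging, k^(1−α) = s / (n + g + δ).
k^0.62 = 0.45 / (0.029 + 0.011 + 0.095) = 0.45 / 0.135 = 3.3333
k* = 3.3333^(1/0.62) ≈ 6.9718
y* = (k*)^α = 6.9718^0.38 ≈ 2.0916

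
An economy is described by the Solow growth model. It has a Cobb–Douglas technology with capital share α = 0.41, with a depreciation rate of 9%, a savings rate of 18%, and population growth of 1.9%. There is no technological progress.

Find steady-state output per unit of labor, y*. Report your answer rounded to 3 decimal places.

In steady state, investment equals break-even investment: s·k^α = (n + δ)·k.
Rearranging, k^(1−α) = s / (n + δ).
k^0.59 = 0.18 / (0.019 + 0.090) = 0.18 / 0.109 = 1.6514
k* = 1.6514^(1/0.59) ≈ 2.3401
y* = (k*)^α = 2.3401^0.41 ≈ 1.4171

y* ≈ 1.417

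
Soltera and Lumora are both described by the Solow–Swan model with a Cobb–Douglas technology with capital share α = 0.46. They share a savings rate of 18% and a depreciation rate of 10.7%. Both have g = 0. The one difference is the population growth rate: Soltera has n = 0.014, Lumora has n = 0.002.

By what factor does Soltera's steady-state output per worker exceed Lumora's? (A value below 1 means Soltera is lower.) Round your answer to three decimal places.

Steady-state y* = [s/(n + δ)]^(α/(1−α)), so the ratio is [ (s_S/(n + δ)_S) / (s_L/(n + δ)_L) ]^0.8519.
s_S/(n + δ)_S = 0.18/0.121 = 1.4876; s_L/(n + δ)_L = 0.18/0.109 = 1.6514.
Ratio = (1.4876/1.6514)^0.8519 = 0.9008^0.8519 ≈ 0.9148

y*_S / y*_L ≈ 0.915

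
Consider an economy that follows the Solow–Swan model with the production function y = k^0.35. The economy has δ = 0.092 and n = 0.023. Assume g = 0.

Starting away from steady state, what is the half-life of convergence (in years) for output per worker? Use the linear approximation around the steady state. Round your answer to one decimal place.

Near the steady state the convergence rate is λ = (1 − α)(n + δ).
λ = (1 − 0.35) × 0.115 = 0.65 × 0.115 = 0.07475
Half-life = ln 2 / λ = 0.6931 / 0.07475 ≈ 9.27 years

about 9.3 years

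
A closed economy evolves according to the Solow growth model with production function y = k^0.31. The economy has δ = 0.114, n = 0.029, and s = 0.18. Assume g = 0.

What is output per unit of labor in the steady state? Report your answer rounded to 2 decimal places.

Steady state requires s·f(k) = (n + δ)·k, i.e. s·k^α = (n + δ)·k.
Dividing both sides by k: k^(1−α) = s / (n + δ).
k^0.69 = 0.18 / (0.029 + 0.114) = 0.18 / 0.143 = 1.2587
k* = 1.2587^(1/0.69) ≈ 1.3958
y* = (k*)^α = 1.3958^0.31 ≈ 1.1089

y* ≈ 1.11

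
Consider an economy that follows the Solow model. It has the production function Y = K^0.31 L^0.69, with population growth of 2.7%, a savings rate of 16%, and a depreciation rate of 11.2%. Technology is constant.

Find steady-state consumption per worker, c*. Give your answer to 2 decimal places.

Steady state requires s·f(k) = (n + δ)·k, i.e. s·k^α = (n + δ)·k.
Dividing both sides by k: k^(1−α) = s / (n + δ).
k^0.69 = 0.16 / (0.027 + 0.112) = 0.16 / 0.139 = 1.1511
k* = 1.1511^(1/0.69) ≈ 1.2262
y* = (k*)^α = 1.2262^0.31 ≈ 1.0653
c* = (1 − s)·y* = (1 − 0.16) × 1.0653 ≈ 0.8949

c* = 0.89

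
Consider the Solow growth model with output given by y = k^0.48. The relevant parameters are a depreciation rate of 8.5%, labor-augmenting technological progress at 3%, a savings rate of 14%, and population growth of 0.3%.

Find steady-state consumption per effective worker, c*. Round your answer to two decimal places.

At the steady state, Δk = 0, so s·k^α = (n + g + δ)·k.
Rearranging, k^(1−α) = s / (n + g + δ).
k^0.52 = 0.14 / (0.003 + 0.030 + 0.085) = 0.14 / 0.118 = 1.1864
k* = 1.1864^(1/0.52) ≈ 1.3892
y* = (k*)^α = 1.3892^0.48 ≈ 1.1709
c* = (1 − s)·y* = (1 − 0.14) × 1.1709 ≈ 1.0070

c* = 1.01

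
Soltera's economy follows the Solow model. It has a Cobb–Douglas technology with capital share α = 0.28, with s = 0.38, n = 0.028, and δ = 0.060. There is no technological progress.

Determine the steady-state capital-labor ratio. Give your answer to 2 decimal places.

k* ≈ 7.63

At the steady state, Δk = 0, so s·k^α = (n + δ)·k.
Rearranging, k^(1−α) = s / (n + δ).
k^0.72 = 0.38 / (0.028 + 0.060) = 0.38 / 0.088 = 4.3182
k* = 4.3182^(1/0.72) ≈ 7.6272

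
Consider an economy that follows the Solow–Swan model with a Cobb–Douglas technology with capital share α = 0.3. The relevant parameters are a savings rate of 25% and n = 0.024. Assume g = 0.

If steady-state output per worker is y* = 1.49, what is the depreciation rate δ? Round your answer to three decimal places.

In steady state, investment equals break-even investment: s·k^α = (n + δ)·k.
Since y* = [s/(n + δ)]^(α/(1−α)), we have s/(n + δ) = (y*)^((1−α)/α) = 1.49^2.3333 = 2.5357.
Therefore n + δ = s / 2.5357 = 0.25 / 2.5357 = 0.0986, so δ = 0.0986 − 0.024 = 0.0746.

δ ≈ 0.075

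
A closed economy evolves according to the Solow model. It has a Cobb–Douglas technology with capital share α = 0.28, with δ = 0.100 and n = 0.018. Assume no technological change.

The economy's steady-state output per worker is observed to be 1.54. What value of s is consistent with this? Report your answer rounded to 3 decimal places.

In steady state, investment equals break-even investment: s·k^α = (n + δ)·k.
Since y* = [s/(n + δ)]^(α/(1−α)), we have s/(n + δ) = (y*)^((1−α)/α) = 1.54^2.5714 = 3.0352.
Therefore s = 3.0352 × (n + δ) = 3.0352 × 0.118 = 0.3582.

s ≈ 0.358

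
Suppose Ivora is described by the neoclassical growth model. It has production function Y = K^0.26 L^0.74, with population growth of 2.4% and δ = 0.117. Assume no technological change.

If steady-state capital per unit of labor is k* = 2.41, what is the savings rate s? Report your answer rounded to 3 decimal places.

s ≈ 0.270

At the steady state, Δk = 0, so s·k^α = (n + δ)·k.
So s / (n + δ) = (k*)^(1−α) = 2.41^0.74 = 1.9173.
Therefore s = 1.9173 × (n + δ) = 1.9173 × 0.141 = 0.2703.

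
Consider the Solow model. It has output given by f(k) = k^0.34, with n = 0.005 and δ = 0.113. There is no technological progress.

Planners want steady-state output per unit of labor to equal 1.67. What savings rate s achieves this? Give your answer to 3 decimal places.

At the steady state, Δk = 0, so s·k^α = (n + δ)·k.
Since y* = [s/(n + δ)]^(α/(1−α)), we have s/(n + δ) = (y*)^((1−α)/α) = 1.67^1.9412 = 2.7061.
Therefore s = 2.7061 × (n + δ) = 2.7061 × 0.118 = 0.3193.

s ≈ 0.319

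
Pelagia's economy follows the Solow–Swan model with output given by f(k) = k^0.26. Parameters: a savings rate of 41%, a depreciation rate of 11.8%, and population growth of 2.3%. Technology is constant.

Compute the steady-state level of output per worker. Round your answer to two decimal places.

y* ≈ 1.46

Steady state requires s·f(k) = (n + δ)·k, i.e. s·k^α = (n + δ)·k.
Dividing both sides by k: k^(1−α) = s / (n + δ).
k^0.74 = 0.41 / (0.023 + 0.118) = 0.41 / 0.141 = 2.9078
k* = 2.9078^(1/0.74) ≈ 4.2310
y* = (k*)^α = 4.2310^0.26 ≈ 1.4550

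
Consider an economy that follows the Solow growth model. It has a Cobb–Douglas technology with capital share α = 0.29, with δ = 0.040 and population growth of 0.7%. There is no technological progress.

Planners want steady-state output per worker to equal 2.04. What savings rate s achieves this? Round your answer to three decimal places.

s ≈ 0.269

In steady state, investment equals break-even investment: s·k^α = (n + δ)·k.
Since y* = [s/(n + δ)]^(α/(1−α)), we have s/(n + δ) = (y*)^((1−α)/α) = 2.04^2.4483 = 5.7289.
Therefore s = 5.7289 × (n + δ) = 5.7289 × 0.047 = 0.2693.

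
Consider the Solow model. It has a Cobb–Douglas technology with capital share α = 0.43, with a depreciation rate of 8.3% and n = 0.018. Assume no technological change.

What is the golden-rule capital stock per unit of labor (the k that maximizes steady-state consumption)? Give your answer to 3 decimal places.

The golden rule sets f'(k) = n + δ, i.e. α·k^(α−1) = n + δ.
So k^(1−α) = α / (n + δ) = 0.43 / 0.101 = 4.2574.
k_gold = 4.2574^(1/0.57) ≈ 12.6988

k_gold ≈ 12.699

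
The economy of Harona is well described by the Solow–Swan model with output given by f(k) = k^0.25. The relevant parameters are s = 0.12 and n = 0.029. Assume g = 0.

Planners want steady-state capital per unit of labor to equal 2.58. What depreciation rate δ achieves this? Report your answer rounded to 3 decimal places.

Steady state requires s·f(k) = (n + δ)·k, i.e. s·k^α = (n + δ)·k.
So s / (n + δ) = (k*)^(1−α) = 2.58^0.75 = 2.0357.
Therefore n + δ = s / 2.0357 = 0.12 / 2.0357 = 0.0589, so δ = 0.0589 − 0.029 = 0.0299.

δ ≈ 0.030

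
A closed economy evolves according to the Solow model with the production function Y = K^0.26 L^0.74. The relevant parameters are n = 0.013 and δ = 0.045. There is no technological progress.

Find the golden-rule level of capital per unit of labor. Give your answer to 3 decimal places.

The golden rule sets f'(k) = n + δ, i.e. α·k^(α−1) = n + δ.
So k^(1−α) = α / (n + δ) = 0.26 / 0.058 = 4.4828.
k_gold = 4.4828^(1/0.74) ≈ 7.5940

k_gold ≈ 7.594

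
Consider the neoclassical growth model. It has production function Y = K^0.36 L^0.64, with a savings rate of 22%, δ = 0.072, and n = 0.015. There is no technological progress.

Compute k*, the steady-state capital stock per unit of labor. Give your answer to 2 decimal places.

k* ≈ 4.26

At the steady state, Δk = 0, so s·k^α = (n + δ)·k.
Dividing both sides by k: k^(1−α) = s / (n + δ).
k^0.64 = 0.22 / (0.015 + 0.072) = 0.22 / 0.087 = 2.5287
k* = 2.5287^(1/0.64) ≈ 4.2612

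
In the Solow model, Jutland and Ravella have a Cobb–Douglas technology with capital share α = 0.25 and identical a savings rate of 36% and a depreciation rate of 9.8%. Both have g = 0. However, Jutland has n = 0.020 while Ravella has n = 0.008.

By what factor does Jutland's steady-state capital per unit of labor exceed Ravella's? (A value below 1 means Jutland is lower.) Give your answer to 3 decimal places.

k*_J / k*_R ≈ 0.867

Steady-state k* = [s/(n + δ)]^(1/(1−α)), so the ratio is [ (s_J/(n + δ)_J) / (s_R/(n + δ)_R) ]^1.3333.
s_J/(n + δ)_J = 0.36/0.118 = 3.0508; s_R/(n + δ)_R = 0.36/0.106 = 3.3962.
Ratio = (3.0508/3.3962)^1.3333 = 0.8983^1.3333 ≈ 0.8668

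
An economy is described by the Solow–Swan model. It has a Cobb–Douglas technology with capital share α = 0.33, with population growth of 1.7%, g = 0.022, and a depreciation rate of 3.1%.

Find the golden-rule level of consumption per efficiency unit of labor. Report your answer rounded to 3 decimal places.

At the golden rule, f'(k) = n + g + δ, so α·k^(α−1) = n + g + δ and k_gold = (α/(n + g + δ))^(1/(1−α)).
k_gold = (0.33/0.070)^(1/0.67) = 4.7143^1.4925 ≈ 10.1175
c_gold = f(k_gold) − (n + g + δ)·k_gold = 2.1462 − 0.070×10.1175 ≈ 1.4380

c_gold ≈ 1.438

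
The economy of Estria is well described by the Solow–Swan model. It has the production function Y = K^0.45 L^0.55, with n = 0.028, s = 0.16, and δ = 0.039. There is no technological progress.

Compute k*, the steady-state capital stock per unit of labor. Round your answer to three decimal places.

k* ≈ 4.868

Steady state requires s·f(k) = (n + δ)·k, i.e. s·k^α = (n + δ)·k.
Rearranging, k^(1−α) = s / (n + δ).
k^0.55 = 0.16 / (0.028 + 0.039) = 0.16 / 0.067 = 2.3881
k* = 2.3881^(1/0.55) ≈ 4.8682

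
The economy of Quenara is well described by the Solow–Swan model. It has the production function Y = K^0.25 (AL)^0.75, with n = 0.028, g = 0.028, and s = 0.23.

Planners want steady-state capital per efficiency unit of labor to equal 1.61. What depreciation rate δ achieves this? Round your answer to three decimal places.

δ ≈ 0.105

In steady state, investment equals break-even investment: s·k^α = (n + g + δ)·k.
So s / (n + g + δ) = (k*)^(1−α) = 1.61^0.75 = 1.4293.
Therefore n + g + δ = s / 1.4293 = 0.23 / 1.4293 = 0.1609, so δ = 0.1609 − 0.056 = 0.1049.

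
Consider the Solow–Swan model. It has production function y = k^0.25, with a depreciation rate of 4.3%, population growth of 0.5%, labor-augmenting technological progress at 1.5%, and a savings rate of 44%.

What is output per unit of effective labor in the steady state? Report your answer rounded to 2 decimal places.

At the steady state, Δk = 0, so s·k^α = (n + g + δ)·k.
Dividing both sides by k: k^(1−α) = s / (n + g + δ).
k^0.75 = 0.44 / (0.005 + 0.015 + 0.043) = 0.44 / 0.063 = 6.9841
k* = 6.9841^(1/0.75) ≈ 13.3500
y* = (k*)^α = 13.3500^0.25 ≈ 1.9115

y* = 1.91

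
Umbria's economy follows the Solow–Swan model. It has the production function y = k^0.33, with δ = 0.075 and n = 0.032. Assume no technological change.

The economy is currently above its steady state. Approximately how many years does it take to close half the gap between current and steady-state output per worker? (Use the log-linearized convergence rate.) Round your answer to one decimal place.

Near the steady state the convergence rate is λ = (1 − α)(n + δ).
λ = (1 − 0.33) × 0.107 = 0.67 × 0.107 = 0.07169
Half-life = ln 2 / λ = 0.6931 / 0.07169 ≈ 9.67 years

about 9.7 years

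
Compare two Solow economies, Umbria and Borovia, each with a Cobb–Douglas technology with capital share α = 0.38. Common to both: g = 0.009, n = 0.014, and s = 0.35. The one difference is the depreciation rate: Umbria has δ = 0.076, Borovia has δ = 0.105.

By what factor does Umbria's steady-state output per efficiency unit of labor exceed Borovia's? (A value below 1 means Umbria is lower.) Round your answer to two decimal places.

y*_U / y*_B ≈ 1.17

Steady-state y* = [s/(n + g + δ)]^(α/(1−α)), so the ratio is [ (s_U/(n + g + δ)_U) / (s_B/(n + g + δ)_B) ]^0.6129.
s_U/(n + g + δ)_U = 0.35/0.099 = 3.5354; s_B/(n + g + δ)_B = 0.35/0.128 = 2.7344.
Ratio = (3.5354/2.7344)^0.6129 = 1.2929^0.6129 ≈ 1.1705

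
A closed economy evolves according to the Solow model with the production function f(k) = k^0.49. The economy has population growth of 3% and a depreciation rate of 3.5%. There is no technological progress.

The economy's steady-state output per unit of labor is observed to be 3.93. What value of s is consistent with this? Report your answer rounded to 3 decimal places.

At the steady state, Δk = 0, so s·k^α = (n + δ)·k.
Since y* = [s/(n + δ)]^(α/(1−α)), we have s/(n + δ) = (y*)^((1−α)/α) = 3.93^1.0408 = 4.1557.
Therefore s = 4.1557 × (n + δ) = 4.1557 × 0.065 = 0.2701.

s ≈ 0.270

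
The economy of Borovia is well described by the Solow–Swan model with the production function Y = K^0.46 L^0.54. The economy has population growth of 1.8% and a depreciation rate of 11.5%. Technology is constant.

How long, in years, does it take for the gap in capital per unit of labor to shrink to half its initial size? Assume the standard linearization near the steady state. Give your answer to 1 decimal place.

Near the steady state the convergence rate is λ = (1 − α)(n + δ).
λ = (1 − 0.46) × 0.133 = 0.54 × 0.133 = 0.07182
Half-life = ln 2 / λ = 0.6931 / 0.07182 ≈ 9.65 years

about 9.7 years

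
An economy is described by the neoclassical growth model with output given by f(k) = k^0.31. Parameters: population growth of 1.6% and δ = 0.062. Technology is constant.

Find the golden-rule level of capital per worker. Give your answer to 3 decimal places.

k_gold ≈ 7.388

The golden rule sets f'(k) = n + δ, i.e. α·k^(α−1) = n + δ.
So k^(1−α) = α / (n + δ) = 0.31 / 0.078 = 3.9744.
k_gold = 3.9744^(1/0.69) ≈ 7.3877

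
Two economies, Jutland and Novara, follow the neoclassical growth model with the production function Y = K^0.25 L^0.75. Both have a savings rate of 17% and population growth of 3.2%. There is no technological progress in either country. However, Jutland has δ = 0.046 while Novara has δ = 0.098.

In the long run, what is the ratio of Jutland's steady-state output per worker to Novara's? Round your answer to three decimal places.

Steady-state y* = [s/(n + δ)]^(α/(1−α)), so the ratio is [ (s_J/(n + δ)_J) / (s_N/(n + δ)_N) ]^0.3333.
s_J/(n + δ)_J = 0.17/0.078 = 2.1795; s_N/(n + δ)_N = 0.17/0.130 = 1.3077.
Ratio = (2.1795/1.3077)^0.3333 = 1.6667^0.3333 ≈ 1.1856

y*_J / y*_N ≈ 1.186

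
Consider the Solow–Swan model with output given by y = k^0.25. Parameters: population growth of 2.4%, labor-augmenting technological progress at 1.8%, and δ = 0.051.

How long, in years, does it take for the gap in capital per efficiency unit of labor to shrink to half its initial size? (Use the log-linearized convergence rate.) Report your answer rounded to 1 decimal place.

Near the steady state the convergence rate is λ = (1 − α)(n + g + δ).
λ = (1 − 0.25) × 0.093 = 0.75 × 0.093 = 0.06975
Half-life = ln 2 / λ = 0.6931 / 0.06975 ≈ 9.94 years

half-life ≈ 9.9 years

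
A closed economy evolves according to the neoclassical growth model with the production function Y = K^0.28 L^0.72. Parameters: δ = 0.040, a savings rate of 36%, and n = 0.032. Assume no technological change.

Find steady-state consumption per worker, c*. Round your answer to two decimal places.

In steady state, investment equals break-even investment: s·k^α = (n + δ)·k.
Rearranging, k^(1−α) = s / (n + δ).
k^0.72 = 0.36 / (0.032 + 0.040) = 0.36 / 0.072 = 5.0000
k* = 5.0000^(1/0.72) ≈ 9.3496
y* = (k*)^α = 9.3496^0.28 ≈ 1.8699
c* = (1 − s)·y* = (1 − 0.36) × 1.8699 ≈ 1.1967

c* = 1.20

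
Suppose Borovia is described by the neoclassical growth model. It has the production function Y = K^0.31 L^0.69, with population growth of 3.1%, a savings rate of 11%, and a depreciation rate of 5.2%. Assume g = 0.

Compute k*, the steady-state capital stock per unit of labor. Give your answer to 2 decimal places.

In steady state, investment equals break-even investment: s·k^α = (n + δ)·k.
Rearranging, k^(1−α) = s / (n + δ).
k^0.69 = 0.11 / (0.031 + 0.052) = 0.11 / 0.083 = 1.3253
k* = 1.3253^(1/0.69) ≈ 1.5041

k* ≈ 1.50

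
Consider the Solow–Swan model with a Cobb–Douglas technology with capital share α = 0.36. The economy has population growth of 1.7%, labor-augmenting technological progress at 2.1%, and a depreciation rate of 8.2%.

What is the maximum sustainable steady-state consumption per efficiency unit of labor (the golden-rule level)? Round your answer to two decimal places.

c_gold ≈ 1.19

At the golden rule, f'(k) = n + g + δ, so α·k^(α−1) = n + g + δ and k_gold = (α/(n + g + δ))^(1/(1−α)).
k_gold = (0.36/0.120)^(1/0.64) = 3.0000^1.5625 ≈ 5.5655
c_gold = f(k_gold) − (n + g + δ)·k_gold = 1.8552 − 0.120×5.5655 ≈ 1.1873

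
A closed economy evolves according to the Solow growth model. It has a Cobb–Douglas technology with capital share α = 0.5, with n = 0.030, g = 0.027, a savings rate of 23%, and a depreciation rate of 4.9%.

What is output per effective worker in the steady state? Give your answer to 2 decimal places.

In steady state, investment equals break-even investment: s·k^α = (n + g + δ)·k.
Rearranging, k^(1−α) = s / (n + g + δ).
k^0.5 = 0.23 / (0.030 + 0.027 + 0.049) = 0.23 / 0.106 = 2.1698
k* = 2.1698^(1/0.5) ≈ 4.7080
y* = (k*)^α = 4.7080^0.5 ≈ 2.1698

y* = 2.17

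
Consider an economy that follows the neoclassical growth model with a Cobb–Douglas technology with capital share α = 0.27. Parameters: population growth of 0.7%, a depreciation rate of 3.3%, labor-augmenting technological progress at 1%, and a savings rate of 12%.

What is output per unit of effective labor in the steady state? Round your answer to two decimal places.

Steady state requires s·f(k) = (n + g + δ)·k, i.e. s·k^α = (n + g + δ)·k.
Dividing both sides by k: k^(1−α) = s / (n + g + δ).
k^0.73 = 0.12 / (0.007 + 0.010 + 0.033) = 0.12 / 0.050 = 2.4000
k* = 2.4000^(1/0.73) ≈ 3.3177
y* = (k*)^α = 3.3177^0.27 ≈ 1.3824

y* = 1.38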